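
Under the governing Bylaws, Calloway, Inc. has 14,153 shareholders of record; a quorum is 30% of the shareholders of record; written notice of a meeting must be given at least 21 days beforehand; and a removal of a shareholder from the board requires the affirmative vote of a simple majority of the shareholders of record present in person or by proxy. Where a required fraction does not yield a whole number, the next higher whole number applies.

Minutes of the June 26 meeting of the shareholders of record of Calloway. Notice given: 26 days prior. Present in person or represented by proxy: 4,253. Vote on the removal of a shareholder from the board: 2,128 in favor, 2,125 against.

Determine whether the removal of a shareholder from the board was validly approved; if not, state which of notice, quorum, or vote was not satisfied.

Valid — all requirements satisfied.

Notice: 26 days given; 21 required. Satisfied.
Quorum: 30% of 14,153 = 4,245.90, rounded up to 4,246; 4,253 present. Satisfied.
Vote: requires a majority of those present (4,253); a majority of 4253 is 2127, so 2,127 needed; 2,128 in favor. Satisfied.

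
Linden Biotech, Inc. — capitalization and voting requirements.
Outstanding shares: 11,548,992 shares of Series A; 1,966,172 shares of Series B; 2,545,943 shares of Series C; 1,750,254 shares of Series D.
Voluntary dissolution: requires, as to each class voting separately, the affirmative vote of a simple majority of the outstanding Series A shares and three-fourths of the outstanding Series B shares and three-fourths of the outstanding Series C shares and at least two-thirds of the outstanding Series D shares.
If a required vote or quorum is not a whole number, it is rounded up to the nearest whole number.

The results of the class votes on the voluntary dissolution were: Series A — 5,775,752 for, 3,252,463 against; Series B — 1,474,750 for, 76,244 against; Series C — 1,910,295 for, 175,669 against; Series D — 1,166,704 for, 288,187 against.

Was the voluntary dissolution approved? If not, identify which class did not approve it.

Series A: a majority of 11548992 is 5774497; 5,774,497 required, 5,775,752 in favor — approved.
Series B: 3/4 of 1966172 = 1474629; 1,474,629 required, 1,474,750 in favor — approved.
Series C: 3/4 of 2545943 = 1909457.25, rounded up to 1909458; 1,909,458 required, 1,910,295 in favor — approved.
Series D: 2/3 of 1750254 = 1166836; 1,166,836 required, 1,166,704 in favor — not approved.

Not approved — the Series D shares did not give the required vote.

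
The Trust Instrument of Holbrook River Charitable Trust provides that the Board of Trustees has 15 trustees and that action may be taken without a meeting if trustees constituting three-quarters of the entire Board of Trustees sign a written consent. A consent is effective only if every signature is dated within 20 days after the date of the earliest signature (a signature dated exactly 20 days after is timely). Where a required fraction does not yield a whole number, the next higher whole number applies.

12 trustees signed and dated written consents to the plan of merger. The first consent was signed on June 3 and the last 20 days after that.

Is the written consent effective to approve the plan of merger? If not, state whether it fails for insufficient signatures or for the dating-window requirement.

Effective — both the signature and dating-window requirements are satisfied.

Signatures required: three-quarters of 15 — 3/4 of 15 = 11.25, rounded up to 12, so 12 needed; 12 signed. Sufficient.
Dating window: the latest signature is 20 days after the earliest; the limit is 20 days. Within the window.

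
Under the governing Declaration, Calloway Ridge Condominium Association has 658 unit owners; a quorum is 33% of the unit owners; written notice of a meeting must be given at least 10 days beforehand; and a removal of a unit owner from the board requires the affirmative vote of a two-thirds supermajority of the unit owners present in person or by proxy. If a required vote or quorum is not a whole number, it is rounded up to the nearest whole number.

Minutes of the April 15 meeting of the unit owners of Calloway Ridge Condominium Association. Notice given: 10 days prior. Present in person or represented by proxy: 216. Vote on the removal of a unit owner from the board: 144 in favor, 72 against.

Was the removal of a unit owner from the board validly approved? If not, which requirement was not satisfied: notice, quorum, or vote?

Notice: 10 days given; 10 required. Satisfied.
Quorum: 33% of 658 = 217.14, rounded up to 218; 216 present. Not satisfied.
Vote: requires two-thirds of those present (216); 2/3 of 216 = 144, so 144 needed; 144 in favor. Satisfied.

Invalid — quorum requirement not satisfied.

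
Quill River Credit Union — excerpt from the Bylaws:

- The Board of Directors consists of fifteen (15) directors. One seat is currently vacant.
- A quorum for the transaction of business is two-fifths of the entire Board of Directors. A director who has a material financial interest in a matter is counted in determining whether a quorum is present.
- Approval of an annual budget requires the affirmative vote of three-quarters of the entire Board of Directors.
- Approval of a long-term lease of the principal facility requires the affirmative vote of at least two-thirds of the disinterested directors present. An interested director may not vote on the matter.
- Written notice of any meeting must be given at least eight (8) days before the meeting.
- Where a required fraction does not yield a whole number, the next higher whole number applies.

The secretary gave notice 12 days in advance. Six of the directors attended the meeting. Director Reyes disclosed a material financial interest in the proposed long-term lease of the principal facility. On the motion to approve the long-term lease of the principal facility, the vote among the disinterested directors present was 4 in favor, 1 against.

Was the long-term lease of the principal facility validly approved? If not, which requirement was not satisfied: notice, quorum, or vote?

Valid — all requirements satisfied.

Notice: 12 days given; 8 required (12 ≥ 8). Satisfied.
Quorum: 6 present (interested directors count toward quorum); quorum is 6. Satisfied.
Vote: the long-term lease of the principal facility requires two-thirds of the disinterested directors present (6 − 1 = 5). 2/3 of 5 = 3.33, rounded up to 4, so 4 affirmative votes are needed; 4 voted in favor. Satisfied.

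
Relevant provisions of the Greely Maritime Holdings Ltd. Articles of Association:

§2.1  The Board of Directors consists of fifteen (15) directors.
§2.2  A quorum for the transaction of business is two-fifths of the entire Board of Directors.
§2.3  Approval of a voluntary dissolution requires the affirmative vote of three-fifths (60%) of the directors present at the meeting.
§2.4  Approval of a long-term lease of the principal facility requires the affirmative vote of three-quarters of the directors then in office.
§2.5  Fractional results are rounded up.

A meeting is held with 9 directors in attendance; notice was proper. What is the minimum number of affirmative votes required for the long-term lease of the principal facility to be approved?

12

The long-term lease of the principal facility requires three-fourths of the directors then in office (15).
3/4 of 15 = 11.25, rounded up to 12.
(Only 9 can vote, so the long-term lease of the principal facility cannot pass at this meeting, but the required vote is still 12.)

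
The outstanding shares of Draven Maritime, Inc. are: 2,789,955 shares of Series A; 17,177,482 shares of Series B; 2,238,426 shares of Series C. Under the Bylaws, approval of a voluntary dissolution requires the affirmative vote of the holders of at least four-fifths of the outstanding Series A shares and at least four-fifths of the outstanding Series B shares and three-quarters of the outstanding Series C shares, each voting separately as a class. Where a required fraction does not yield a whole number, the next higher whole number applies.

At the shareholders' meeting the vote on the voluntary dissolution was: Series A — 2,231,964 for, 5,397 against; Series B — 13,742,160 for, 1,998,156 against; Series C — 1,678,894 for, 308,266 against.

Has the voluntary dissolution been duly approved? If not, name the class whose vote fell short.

Approved — every class gave the required vote.

Series A: 4/5 of 2789955 = 2231964; 2,231,964 required, 2,231,964 in favor — approved.
Series B: 4/5 of 17177482 = 13741985.60, rounded up to 13741986; 13,741,986 required, 13,742,160 in favor — approved.
Series C: 3/4 of 2238426 = 1678819.50, rounded up to 1678820; 1,678,820 required, 1,678,894 in favor — approved.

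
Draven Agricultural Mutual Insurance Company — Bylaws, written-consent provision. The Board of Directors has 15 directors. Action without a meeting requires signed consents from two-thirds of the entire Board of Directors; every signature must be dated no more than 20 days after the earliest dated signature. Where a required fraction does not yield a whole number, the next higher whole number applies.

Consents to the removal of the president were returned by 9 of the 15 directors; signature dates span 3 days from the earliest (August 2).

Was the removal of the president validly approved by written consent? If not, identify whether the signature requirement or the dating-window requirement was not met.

Signatures required: two-thirds of 15 — 2/3 of 15 = 10, so 10 needed; 9 signed. Insufficient.
Dating window: the latest signature is 3 days after the earliest; the limit is 20 days. Within the window.

Not effective — insufficient signatures.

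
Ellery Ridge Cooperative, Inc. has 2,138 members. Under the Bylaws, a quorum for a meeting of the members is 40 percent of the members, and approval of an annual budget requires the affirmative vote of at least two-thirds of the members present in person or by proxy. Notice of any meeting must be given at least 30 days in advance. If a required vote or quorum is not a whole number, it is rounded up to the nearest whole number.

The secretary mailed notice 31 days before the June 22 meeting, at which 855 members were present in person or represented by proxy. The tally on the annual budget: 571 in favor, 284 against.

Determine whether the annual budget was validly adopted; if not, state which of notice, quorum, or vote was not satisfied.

Notice: 31 days given; 30 required. Satisfied.
Quorum: 40% of 2,138 = 855.20, rounded up to 856; 855 present. Not satisfied.
Vote: requires two-thirds of those present (855); 2/3 of 855 = 570, so 570 needed; 571 in favor. Satisfied.

Invalid — quorum requirement not satisfied.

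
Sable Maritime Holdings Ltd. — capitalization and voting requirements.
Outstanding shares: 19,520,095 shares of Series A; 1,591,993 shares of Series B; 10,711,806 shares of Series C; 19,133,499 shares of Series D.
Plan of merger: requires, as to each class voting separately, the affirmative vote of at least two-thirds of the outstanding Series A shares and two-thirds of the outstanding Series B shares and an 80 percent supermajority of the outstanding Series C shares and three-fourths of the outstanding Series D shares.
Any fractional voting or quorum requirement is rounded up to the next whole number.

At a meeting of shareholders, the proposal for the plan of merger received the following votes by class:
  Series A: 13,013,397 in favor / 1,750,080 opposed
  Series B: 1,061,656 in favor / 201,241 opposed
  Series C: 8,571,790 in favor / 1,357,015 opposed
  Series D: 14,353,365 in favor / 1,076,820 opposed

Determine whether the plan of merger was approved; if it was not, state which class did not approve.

Series A: 2/3 of 19520095 = 13013396.67, rounded up to 13013397; 13,013,397 required, 13,013,397 in favor — approved.
Series B: 2/3 of 1591993 = 1061328.67, rounded up to 1061329; 1,061,329 required, 1,061,656 in favor — approved.
Series C: 4/5 of 10711806 = 8569444.80, rounded up to 8569445; 8,569,445 required, 8,571,790 in favor — approved.
Series D: 3/4 of 19133499 = 14350124.25, rounded up to 14350125; 14,350,125 required, 14,353,365 in favor — approved.

Approved — every class gave the required vote.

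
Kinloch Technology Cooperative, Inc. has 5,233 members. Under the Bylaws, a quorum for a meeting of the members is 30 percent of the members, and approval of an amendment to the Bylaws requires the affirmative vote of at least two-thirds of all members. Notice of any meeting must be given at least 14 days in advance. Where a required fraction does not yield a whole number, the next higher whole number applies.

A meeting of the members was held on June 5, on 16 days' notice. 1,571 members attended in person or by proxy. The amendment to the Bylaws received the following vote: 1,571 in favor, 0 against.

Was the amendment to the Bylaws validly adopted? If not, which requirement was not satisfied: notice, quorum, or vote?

Invalid — vote requirement not satisfied.

Notice: 16 days given; 14 required. Satisfied.
Quorum: 30% of 5,233 = 1,569.90, rounded up to 1,570; 1,571 present. Satisfied.
Vote: requires two-thirds of all members (5,233); 2/3 of 5233 = 3488.67, rounded up to 3489, so 3,489 needed; 1,571 in favor. Not satisfied.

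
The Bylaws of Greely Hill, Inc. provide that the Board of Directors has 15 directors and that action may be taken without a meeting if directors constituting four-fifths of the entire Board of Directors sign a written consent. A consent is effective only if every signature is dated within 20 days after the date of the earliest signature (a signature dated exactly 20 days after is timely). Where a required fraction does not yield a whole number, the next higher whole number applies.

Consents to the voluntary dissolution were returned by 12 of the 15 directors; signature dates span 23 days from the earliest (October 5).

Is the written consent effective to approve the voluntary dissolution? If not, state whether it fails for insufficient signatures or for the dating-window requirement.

Signatures required: four-fifths of 15 — 4/5 of 15 = 12, so 12 needed; 12 signed. Sufficient.
Dating window: the latest signature is 23 days after the earliest; the limit is 20 days. Outside the window.

Not effective — dating-window requirement not satisfied.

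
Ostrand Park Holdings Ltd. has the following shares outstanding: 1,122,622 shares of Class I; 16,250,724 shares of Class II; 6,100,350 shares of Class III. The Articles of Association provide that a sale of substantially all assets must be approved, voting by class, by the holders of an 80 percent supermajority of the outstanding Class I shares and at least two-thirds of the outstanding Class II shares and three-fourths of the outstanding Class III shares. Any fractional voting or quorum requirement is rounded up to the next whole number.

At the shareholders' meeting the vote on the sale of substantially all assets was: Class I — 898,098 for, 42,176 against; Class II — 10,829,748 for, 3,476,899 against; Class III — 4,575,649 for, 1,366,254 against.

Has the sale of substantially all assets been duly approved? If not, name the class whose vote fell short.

Not approved — the Class II shares did not give the required vote.

Class I: 4/5 of 1122622 = 898097.60, rounded up to 898098; 898,098 required, 898,098 in favor — approved.
Class II: 2/3 of 16250724 = 10833816; 10,833,816 required, 10,829,748 in favor — not approved.
Class III: 3/4 of 6100350 = 4575262.50, rounded up to 4575263; 4,575,263 required, 4,575,649 in favor — approved.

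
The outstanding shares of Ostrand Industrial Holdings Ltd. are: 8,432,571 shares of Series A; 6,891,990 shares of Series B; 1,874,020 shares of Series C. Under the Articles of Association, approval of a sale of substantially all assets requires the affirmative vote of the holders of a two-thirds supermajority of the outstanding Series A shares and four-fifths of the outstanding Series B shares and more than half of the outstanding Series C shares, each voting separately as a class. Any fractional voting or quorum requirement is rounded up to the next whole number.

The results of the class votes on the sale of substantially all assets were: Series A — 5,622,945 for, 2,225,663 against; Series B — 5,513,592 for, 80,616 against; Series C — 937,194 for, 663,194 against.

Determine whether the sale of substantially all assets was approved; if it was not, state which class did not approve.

Approved — every class gave the required vote.

Series A: 2/3 of 8432571 = 5621714; 5,621,714 required, 5,622,945 in favor — approved.
Series B: 4/5 of 6891990 = 5513592; 5,513,592 required, 5,513,592 in favor — approved.
Series C: a majority of 1874020 is 937011; 937,011 required, 937,194 in favor — approved.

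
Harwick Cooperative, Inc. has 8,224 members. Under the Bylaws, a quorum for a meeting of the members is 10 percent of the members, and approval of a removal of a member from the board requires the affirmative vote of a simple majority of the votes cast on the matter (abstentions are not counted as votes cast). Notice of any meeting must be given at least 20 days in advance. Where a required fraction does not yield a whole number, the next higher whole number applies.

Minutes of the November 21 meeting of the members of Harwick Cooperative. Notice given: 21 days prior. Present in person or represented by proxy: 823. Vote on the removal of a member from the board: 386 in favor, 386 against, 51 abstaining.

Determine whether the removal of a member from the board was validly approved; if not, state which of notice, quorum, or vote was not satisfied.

Notice: 21 days given; 20 required. Satisfied.
Quorum: 10% of 8,224 = 822.40, rounded up to 823; 823 present. Satisfied.
Vote: requires a majority of the votes cast (823 − 51 abstaining = 772); a majority of 772 is 387, so 387 needed; 386 in favor. Not satisfied.

Invalid — vote requirement not satisfied.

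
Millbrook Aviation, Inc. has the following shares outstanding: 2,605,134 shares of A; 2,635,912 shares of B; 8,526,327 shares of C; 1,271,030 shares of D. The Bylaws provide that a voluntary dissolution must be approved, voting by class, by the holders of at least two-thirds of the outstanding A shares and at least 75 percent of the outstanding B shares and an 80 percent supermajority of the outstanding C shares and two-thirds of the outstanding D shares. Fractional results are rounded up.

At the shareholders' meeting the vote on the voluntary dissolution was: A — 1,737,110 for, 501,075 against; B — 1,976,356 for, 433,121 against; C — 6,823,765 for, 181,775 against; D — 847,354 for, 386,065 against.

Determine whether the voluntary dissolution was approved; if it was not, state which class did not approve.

Not approved — the B shares did not give the required vote.

A: 2/3 of 2605134 = 1736756; 1,736,756 required, 1,737,110 in favor — approved.
B: 3/4 of 2635912 = 1976934; 1,976,934 required, 1,976,356 in favor — not approved.
C: 4/5 of 8526327 = 6821061.60, rounded up to 6821062; 6,821,062 required, 6,823,765 in favor — approved.
D: 2/3 of 1271030 = 847353.33, rounded up to 847354; 847,354 required, 847,354 in favor — approved.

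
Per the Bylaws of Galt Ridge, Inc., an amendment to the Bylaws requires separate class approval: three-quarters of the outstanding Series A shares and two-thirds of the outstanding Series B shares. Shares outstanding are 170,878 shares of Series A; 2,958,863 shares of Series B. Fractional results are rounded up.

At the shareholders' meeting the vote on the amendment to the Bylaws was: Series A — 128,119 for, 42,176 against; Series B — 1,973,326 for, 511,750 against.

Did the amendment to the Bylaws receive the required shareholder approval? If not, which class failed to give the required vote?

Series A: 3/4 of 170878 = 128158.50, rounded up to 128159; 128,159 required, 128,119 in favor — not approved.
Series B: 2/3 of 2958863 = 1972575.33, rounded up to 1972576; 1,972,576 required, 1,973,326 in favor — approved.

Not approved — the Series A shares did not give the required vote.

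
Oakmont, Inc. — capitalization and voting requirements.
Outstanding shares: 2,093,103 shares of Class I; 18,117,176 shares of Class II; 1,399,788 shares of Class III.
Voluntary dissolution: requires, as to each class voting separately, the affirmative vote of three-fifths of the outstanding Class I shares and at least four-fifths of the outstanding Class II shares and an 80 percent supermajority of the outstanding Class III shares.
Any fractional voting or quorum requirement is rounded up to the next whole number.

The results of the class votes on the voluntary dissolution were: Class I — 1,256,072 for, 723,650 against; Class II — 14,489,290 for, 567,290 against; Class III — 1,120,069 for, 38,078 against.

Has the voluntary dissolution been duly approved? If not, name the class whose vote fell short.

Class I: 3/5 of 2093103 = 1255861.80, rounded up to 1255862; 1,255,862 required, 1,256,072 in favor — approved.
Class II: 4/5 of 18117176 = 14493740.80, rounded up to 14493741; 14,493,741 required, 14,489,290 in favor — not approved.
Class III: 4/5 of 1399788 = 1119830.40, rounded up to 1119831; 1,119,831 required, 1,120,069 in favor — approved.

Not approved — the Class II shares did not give the required vote.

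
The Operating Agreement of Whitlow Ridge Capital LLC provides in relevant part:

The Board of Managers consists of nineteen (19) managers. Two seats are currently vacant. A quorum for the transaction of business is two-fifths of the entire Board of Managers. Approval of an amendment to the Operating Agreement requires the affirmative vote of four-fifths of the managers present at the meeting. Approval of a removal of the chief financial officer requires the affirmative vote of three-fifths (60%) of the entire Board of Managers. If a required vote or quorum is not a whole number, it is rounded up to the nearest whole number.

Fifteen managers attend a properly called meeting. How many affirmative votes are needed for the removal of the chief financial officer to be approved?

The removal of the chief financial officer requires three-fifths of the entire Board of Managers (19).
3/5 of 19 = 11.40, rounded up to 12.

12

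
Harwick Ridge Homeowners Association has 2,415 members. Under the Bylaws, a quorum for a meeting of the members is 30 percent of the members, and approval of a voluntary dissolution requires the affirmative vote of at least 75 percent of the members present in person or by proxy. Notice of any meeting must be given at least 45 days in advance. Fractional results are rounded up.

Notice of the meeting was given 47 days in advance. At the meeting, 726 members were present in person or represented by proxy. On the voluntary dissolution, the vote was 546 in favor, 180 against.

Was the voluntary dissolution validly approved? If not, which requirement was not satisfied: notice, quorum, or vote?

Notice: 47 days given; 45 required. Satisfied.
Quorum: 30% of 2,415 = 724.50, rounded up to 725; 726 present. Satisfied.
Vote: requires three-fourths of those present (726); 3/4 of 726 = 544.50, rounded up to 545, so 545 needed; 546 in favor. Satisfied.

Valid — all requirements satisfied.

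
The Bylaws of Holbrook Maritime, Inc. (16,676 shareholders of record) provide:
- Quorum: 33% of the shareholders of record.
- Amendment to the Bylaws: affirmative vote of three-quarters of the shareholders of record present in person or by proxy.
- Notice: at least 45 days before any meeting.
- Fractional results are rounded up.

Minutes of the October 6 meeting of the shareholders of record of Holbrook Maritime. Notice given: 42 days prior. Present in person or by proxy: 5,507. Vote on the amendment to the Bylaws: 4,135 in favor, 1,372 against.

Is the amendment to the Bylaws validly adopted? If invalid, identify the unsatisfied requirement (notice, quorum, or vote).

Notice: 42 days given; 45 required. Not satisfied.
Quorum: 33% of 16,676 = 5,503.08, rounded up to 5,504; 5,507 present. Satisfied.
Vote: requires three-fourths of those present (5,507); 3/4 of 5507 = 4130.25, rounded up to 4131, so 4,131 needed; 4,135 in favor. Satisfied.

Invalid — notice requirement not satisfied.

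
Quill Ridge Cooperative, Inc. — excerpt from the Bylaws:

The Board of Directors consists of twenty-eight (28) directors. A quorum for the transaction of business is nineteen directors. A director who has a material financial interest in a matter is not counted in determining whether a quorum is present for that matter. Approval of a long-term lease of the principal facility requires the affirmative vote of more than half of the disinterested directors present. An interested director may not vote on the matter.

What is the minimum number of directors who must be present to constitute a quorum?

The quorum is fixed at 19.

19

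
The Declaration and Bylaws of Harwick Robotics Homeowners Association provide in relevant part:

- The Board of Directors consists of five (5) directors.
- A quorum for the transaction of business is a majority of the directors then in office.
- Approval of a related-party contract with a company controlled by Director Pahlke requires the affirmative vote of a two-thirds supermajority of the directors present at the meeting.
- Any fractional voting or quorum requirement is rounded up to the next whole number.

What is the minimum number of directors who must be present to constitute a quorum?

A majority of 5 is 3.

3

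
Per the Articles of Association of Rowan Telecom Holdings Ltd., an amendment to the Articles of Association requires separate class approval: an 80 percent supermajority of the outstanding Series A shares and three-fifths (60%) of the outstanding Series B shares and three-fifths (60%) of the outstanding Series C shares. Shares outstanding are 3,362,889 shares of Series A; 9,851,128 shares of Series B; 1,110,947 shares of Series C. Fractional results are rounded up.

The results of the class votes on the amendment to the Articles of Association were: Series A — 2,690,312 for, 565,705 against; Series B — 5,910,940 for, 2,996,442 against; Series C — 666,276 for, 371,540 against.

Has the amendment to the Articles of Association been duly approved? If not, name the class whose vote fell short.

Not approved — the Series C shares did not give the required vote.

Series A: 4/5 of 3362889 = 2690311.20, rounded up to 2690312; 2,690,312 required, 2,690,312 in favor — approved.
Series B: 3/5 of 9851128 = 5910676.80, rounded up to 5910677; 5,910,677 required, 5,910,940 in favor — approved.
Series C: 3/5 of 1110947 = 666568.20, rounded up to 666569; 666,569 required, 666,276 in favor — not approved.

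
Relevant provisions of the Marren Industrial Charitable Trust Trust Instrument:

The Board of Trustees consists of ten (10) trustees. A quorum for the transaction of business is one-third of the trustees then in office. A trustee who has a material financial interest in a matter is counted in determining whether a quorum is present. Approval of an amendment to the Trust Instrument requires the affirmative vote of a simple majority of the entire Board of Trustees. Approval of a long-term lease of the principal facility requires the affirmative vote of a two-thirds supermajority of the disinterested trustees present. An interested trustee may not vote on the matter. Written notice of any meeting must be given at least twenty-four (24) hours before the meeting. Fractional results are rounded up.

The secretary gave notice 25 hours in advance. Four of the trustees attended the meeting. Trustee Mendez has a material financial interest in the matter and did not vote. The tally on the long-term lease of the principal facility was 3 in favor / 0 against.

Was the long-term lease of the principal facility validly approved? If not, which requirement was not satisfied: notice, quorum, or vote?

Notice: 25 hours given; 24 required (25 ≥ 24). Satisfied.
Quorum: 4 present (interested trustees count toward quorum); quorum is 4. Satisfied.
Vote: the long-term lease of the principal facility requires two-thirds of the disinterested trustees present (4 − 1 = 3). 2/3 of 3 = 2, so 2 affirmative votes are needed; 3 voted in favor. Satisfied.

Valid — all requirements satisfied.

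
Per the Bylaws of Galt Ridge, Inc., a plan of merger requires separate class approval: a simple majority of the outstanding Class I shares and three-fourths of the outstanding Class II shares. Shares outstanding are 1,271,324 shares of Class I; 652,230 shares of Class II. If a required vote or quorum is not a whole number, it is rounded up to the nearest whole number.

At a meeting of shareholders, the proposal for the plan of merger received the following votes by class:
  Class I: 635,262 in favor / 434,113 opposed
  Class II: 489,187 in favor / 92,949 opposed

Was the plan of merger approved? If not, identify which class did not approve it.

Not approved — the Class I shares did not give the required vote.

Class I: a majority of 1271324 is 635663; 635,663 required, 635,262 in favor — not approved.
Class II: 3/4 of 652230 = 489172.50, rounded up to 489173; 489,173 required, 489,187 in favor — approved.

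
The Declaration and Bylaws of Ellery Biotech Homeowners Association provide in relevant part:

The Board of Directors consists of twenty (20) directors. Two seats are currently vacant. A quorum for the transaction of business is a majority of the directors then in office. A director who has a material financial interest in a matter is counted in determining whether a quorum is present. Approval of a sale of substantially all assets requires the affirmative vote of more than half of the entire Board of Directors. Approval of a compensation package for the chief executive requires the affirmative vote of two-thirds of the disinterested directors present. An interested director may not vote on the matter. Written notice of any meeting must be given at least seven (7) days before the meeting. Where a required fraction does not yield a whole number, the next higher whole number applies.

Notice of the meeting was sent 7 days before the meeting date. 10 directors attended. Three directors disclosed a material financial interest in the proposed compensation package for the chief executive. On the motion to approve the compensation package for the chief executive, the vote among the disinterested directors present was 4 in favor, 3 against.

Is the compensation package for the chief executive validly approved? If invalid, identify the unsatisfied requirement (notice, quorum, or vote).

Notice: 7 days given; 7 required (7 ≥ 7). Satisfied.
Quorum: 10 present (interested directors count toward quorum); quorum is 10. Satisfied.
Vote: the compensation package for the chief executive requires two-thirds of the disinterested directors present (10 − 3 = 7). 2/3 of 7 = 4.67, rounded up to 5, so 5 affirmative votes are needed; 4 voted in favor. Not satisfied.

Invalid — vote requirement not satisfied.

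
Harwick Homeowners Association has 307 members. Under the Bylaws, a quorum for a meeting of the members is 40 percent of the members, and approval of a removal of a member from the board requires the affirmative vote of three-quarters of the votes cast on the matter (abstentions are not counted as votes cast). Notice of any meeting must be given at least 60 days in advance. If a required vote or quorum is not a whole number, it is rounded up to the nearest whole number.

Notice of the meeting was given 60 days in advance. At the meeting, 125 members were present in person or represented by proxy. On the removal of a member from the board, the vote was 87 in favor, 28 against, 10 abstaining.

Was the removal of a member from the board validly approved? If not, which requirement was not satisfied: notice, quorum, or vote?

Notice: 60 days given; 60 required. Satisfied.
Quorum: 40% of 307 = 122.80, rounded up to 123; 125 present. Satisfied.
Vote: requires three-fourths of the votes cast (125 − 10 abstaining = 115); 3/4 of 115 = 86.25, rounded up to 87, so 87 needed; 87 in favor. Satisfied.

Valid — all requirements satisfied.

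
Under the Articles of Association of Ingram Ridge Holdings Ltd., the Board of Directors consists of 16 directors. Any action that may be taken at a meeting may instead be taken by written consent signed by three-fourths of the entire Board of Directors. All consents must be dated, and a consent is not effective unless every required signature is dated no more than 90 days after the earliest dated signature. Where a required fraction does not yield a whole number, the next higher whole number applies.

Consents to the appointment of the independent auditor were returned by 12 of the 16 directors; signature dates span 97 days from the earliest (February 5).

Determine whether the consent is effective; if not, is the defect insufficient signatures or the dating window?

Signatures required: three-fourths of 16 — 3/4 of 16 = 12, so 12 needed; 12 signed. Sufficient.
Dating window: the latest signature is 97 days after the earliest; the limit is 90 days. Outside the window.

Not effective — dating-window requirement not satisfied.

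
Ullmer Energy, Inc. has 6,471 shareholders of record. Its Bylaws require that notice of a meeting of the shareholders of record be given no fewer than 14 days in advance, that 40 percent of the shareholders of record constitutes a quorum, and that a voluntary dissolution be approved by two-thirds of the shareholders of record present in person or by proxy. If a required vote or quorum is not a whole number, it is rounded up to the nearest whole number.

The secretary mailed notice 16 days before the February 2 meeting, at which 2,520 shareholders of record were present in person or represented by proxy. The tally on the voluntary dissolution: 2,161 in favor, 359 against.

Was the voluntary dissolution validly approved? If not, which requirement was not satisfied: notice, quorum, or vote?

Invalid — quorum requirement not satisfied.

Notice: 16 days given; 14 required. Satisfied.
Quorum: 40% of 6,471 = 2,588.40, rounded up to 2,589; 2,520 present. Not satisfied.
Vote: requires two-thirds of those present (2,520); 2/3 of 2520 = 1680, so 1,680 needed; 2,161 in favor. Satisfied.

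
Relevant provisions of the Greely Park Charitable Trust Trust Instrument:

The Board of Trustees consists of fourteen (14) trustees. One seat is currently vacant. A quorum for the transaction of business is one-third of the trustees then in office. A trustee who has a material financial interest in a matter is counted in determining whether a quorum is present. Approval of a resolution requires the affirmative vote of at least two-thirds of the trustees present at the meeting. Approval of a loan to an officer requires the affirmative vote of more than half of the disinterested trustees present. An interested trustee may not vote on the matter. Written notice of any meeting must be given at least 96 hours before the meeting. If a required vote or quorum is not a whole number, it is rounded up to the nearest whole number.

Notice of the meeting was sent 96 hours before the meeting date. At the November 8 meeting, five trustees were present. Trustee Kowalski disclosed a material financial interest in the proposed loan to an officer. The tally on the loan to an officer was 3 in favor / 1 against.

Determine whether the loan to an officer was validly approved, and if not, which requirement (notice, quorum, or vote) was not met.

Notice: 96 hours given; 96 required (96 ≥ 96). Satisfied.
Quorum: 5 present (interested trustees count toward quorum); quorum is 5. Satisfied.
Vote: the loan to an officer requires a majority of the disinterested trustees present (5 − 1 = 4). A majority of 4 is 3, so 3 affirmative votes are needed; 3 voted in favor. Satisfied.

Valid — all requirements satisfied.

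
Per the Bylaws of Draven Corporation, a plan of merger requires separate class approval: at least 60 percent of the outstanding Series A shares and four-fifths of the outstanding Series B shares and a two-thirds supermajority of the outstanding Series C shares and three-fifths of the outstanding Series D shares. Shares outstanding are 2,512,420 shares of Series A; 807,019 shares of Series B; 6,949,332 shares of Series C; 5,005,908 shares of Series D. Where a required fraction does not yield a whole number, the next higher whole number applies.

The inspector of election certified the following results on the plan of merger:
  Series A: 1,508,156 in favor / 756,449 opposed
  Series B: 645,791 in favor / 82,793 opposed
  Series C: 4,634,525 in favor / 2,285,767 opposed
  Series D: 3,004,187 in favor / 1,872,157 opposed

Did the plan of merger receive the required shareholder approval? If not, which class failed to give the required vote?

Approved — every class gave the required vote.

Series A: 3/5 of 2512420 = 1507452; 1,507,452 required, 1,508,156 in favor — approved.
Series B: 4/5 of 807019 = 645615.20, rounded up to 645616; 645,616 required, 645,791 in favor — approved.
Series C: 2/3 of 6949332 = 4632888; 4,632,888 required, 4,634,525 in favor — approved.
Series D: 3/5 of 5005908 = 3003544.80, rounded up to 3003545; 3,003,545 required, 3,004,187 in favor — approved.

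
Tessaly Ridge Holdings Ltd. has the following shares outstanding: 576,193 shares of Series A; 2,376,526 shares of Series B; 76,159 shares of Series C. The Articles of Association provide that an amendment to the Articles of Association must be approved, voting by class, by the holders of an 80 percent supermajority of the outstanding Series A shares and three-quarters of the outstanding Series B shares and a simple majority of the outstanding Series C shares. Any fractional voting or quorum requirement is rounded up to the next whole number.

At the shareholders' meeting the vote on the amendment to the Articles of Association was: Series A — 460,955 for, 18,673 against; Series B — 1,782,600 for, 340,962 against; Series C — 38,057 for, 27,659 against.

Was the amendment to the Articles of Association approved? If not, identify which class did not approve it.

Not approved — the Series C shares did not give the required vote.

Series A: 4/5 of 576193 = 460954.40, rounded up to 460955; 460,955 required, 460,955 in favor — approved.
Series B: 3/4 of 2376526 = 1782394.50, rounded up to 1782395; 1,782,395 required, 1,782,600 in favor — approved.
Series C: a majority of 76159 is 38080; 38,080 required, 38,057 in favor — not approved.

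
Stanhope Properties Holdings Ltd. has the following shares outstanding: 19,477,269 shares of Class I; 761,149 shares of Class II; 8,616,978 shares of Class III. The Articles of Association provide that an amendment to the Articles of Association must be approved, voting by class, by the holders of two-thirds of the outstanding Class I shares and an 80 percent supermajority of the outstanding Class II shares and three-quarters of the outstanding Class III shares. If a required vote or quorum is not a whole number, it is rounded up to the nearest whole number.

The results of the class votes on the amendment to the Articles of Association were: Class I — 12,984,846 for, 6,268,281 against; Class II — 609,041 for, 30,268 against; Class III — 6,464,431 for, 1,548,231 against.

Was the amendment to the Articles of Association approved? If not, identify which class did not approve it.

Approved — every class gave the required vote.

Class I: 2/3 of 19477269 = 12984846; 12,984,846 required, 12,984,846 in favor — approved.
Class II: 4/5 of 761149 = 608919.20, rounded up to 608920; 608,920 required, 609,041 in favor — approved.
Class III: 3/4 of 8616978 = 6462733.50, rounded up to 6462734; 6,462,734 required, 6,464,431 in favor — approved.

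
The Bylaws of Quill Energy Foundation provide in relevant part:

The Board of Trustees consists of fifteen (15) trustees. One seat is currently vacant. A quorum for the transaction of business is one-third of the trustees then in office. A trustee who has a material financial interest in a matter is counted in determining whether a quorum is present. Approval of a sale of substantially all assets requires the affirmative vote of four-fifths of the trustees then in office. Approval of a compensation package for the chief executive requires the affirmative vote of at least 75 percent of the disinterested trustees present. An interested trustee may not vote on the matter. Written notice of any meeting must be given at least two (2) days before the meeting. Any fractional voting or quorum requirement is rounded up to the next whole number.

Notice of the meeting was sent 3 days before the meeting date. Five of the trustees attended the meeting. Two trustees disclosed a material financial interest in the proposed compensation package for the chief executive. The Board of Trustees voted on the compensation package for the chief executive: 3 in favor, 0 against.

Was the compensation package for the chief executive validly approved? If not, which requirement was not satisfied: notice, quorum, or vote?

Valid — all requirements satisfied.

Notice: 3 days given; 2 required (3 ≥ 2). Satisfied.
Quorum: 5 present (interested trustees count toward quorum); quorum is 5. Satisfied.
Vote: the compensation package for the chief executive requires three-fourths of the disinterested trustees present (5 − 2 = 3). 3/4 of 3 = 2.25, rounded up to 3, so 3 affirmative votes are needed; 3 voted in favor. Satisfied.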